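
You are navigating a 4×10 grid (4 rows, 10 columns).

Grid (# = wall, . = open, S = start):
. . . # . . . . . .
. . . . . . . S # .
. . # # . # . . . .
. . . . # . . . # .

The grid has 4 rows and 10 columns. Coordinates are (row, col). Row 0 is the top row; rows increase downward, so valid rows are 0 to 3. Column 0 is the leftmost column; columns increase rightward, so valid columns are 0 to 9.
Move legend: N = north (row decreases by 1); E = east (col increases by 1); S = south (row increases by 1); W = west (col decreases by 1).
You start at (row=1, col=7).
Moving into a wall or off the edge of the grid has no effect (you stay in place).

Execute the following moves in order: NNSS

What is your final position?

Start: (row=1, col=7)
  N (north): (row=1, col=7) -> (row=0, col=7)
  N (north): blocked, stay at (row=0, col=7)
  S (south): (row=0, col=7) -> (row=1, col=7)
  S (south): (row=1, col=7) -> (row=2, col=7)
Final: (row=2, col=7)

Answer: Final position: (row=2, col=7)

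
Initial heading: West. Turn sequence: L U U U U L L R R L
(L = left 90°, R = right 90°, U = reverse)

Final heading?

Start: West
  L (left (90° counter-clockwise)) -> South
  U (U-turn (180°)) -> North
  U (U-turn (180°)) -> South
  U (U-turn (180°)) -> North
  U (U-turn (180°)) -> South
  L (left (90° counter-clockwise)) -> East
  L (left (90° counter-clockwise)) -> North
  R (right (90° clockwise)) -> East
  R (right (90° clockwise)) -> South
  L (left (90° counter-clockwise)) -> East
Final: East

Answer: Final heading: East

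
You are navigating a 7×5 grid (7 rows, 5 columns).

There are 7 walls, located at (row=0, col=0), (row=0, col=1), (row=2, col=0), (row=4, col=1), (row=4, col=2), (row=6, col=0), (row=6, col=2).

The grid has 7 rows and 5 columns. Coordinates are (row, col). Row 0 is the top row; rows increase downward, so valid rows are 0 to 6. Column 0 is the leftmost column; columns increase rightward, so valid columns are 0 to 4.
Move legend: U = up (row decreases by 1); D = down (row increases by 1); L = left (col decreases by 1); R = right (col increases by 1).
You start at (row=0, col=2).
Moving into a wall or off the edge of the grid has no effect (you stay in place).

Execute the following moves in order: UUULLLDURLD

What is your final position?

Start: (row=0, col=2)
  [×3]U (up): blocked, stay at (row=0, col=2)
  [×3]L (left): blocked, stay at (row=0, col=2)
  D (down): (row=0, col=2) -> (row=1, col=2)
  U (up): (row=1, col=2) -> (row=0, col=2)
  R (right): (row=0, col=2) -> (row=0, col=3)
  L (left): (row=0, col=3) -> (row=0, col=2)
  D (down): (row=0, col=2) -> (row=1, col=2)
Final: (row=1, col=2)

Answer: Final position: (row=1, col=2)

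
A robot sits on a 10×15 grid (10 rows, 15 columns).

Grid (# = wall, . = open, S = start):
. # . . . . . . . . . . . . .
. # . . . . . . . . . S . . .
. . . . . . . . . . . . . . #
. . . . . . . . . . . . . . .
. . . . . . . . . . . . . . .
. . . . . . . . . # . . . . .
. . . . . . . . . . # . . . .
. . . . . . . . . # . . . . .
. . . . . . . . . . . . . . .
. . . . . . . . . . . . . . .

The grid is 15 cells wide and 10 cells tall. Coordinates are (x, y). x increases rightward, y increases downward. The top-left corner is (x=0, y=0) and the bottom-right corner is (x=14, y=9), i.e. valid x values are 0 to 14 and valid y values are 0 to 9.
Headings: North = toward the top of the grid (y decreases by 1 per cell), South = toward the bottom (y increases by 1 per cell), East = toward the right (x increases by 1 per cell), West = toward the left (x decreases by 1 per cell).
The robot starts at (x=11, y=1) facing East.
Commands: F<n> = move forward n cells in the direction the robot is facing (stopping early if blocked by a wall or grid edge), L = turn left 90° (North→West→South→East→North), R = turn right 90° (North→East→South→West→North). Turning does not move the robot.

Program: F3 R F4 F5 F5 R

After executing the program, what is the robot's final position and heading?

Answer: Final position: (x=14, y=1), facing West

Derivation:
Start: (x=11, y=1), facing East
  F3: move forward 3, now at (x=14, y=1)
  R: turn right, now facing South
  F4: move forward 0/4 (blocked), now at (x=14, y=1)
  F5: move forward 0/5 (blocked), now at (x=14, y=1)
  F5: move forward 0/5 (blocked), now at (x=14, y=1)
  R: turn right, now facing West
Final: (x=14, y=1), facing West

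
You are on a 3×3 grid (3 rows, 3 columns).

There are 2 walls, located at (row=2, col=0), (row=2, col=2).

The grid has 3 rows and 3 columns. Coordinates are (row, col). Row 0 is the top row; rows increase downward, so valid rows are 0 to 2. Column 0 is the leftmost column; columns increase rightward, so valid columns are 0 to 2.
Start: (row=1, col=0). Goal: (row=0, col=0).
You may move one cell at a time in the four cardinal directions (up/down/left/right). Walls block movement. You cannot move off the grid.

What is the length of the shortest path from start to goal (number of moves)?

Answer: Shortest path length: 1

Derivation:
BFS from (row=1, col=0) until reaching (row=0, col=0):
  Distance 0: (row=1, col=0)
  Distance 1: (row=0, col=0), (row=1, col=1)  <- goal reached here
One shortest path (1 moves): (row=1, col=0) -> (row=0, col=0)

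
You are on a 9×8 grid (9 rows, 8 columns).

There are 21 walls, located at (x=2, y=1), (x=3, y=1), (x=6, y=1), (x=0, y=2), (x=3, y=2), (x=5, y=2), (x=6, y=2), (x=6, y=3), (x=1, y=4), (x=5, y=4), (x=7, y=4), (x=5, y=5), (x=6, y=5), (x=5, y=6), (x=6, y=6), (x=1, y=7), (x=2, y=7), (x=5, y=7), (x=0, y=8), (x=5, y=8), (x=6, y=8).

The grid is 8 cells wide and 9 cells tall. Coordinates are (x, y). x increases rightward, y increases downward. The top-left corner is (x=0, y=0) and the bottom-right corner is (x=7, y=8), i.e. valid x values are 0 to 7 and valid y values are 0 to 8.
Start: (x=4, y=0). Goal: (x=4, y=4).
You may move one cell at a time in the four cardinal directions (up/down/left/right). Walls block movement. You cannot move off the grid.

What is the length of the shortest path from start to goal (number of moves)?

BFS from (x=4, y=0) until reaching (x=4, y=4):
  Distance 0: (x=4, y=0)
  Distance 1: (x=3, y=0), (x=5, y=0), (x=4, y=1)
  Distance 2: (x=2, y=0), (x=6, y=0), (x=5, y=1), (x=4, y=2)
  Distance 3: (x=1, y=0), (x=7, y=0), (x=4, y=3)
  Distance 4: (x=0, y=0), (x=1, y=1), (x=7, y=1), (x=3, y=3), (x=5, y=3), (x=4, y=4)  <- goal reached here
One shortest path (4 moves): (x=4, y=0) -> (x=4, y=1) -> (x=4, y=2) -> (x=4, y=3) -> (x=4, y=4)

Answer: Shortest path length: 4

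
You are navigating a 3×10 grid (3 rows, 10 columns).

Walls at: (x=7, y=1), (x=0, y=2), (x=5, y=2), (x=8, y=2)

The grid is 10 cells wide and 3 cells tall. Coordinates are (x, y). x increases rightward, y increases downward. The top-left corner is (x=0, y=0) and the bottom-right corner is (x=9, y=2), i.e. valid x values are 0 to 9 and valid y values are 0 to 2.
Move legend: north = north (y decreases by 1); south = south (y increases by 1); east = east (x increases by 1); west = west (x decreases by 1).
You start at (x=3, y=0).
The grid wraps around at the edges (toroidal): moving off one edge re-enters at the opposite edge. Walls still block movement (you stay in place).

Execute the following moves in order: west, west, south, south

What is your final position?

Answer: Final position: (x=1, y=2)

Derivation:
Start: (x=3, y=0)
  west (west): (x=3, y=0) -> (x=2, y=0)
  west (west): (x=2, y=0) -> (x=1, y=0)
  south (south): (x=1, y=0) -> (x=1, y=1)
  south (south): (x=1, y=1) -> (x=1, y=2)
Final: (x=1, y=2)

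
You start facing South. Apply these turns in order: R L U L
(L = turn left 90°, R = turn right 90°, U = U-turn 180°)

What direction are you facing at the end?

Answer: Final heading: West

Derivation:
Start: South
  R (right (90° clockwise)) -> West
  L (left (90° counter-clockwise)) -> South
  U (U-turn (180°)) -> North
  L (left (90° counter-clockwise)) -> West
Final: West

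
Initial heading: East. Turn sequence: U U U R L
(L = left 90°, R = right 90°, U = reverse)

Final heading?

Answer: Final heading: West

Derivation:
Start: East
  U (U-turn (180°)) -> West
  U (U-turn (180°)) -> East
  U (U-turn (180°)) -> West
  R (right (90° clockwise)) -> North
  L (left (90° counter-clockwise)) -> West
Final: West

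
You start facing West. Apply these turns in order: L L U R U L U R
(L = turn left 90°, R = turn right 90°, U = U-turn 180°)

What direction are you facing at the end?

Answer: Final heading: North

Derivation:
Start: West
  L (left (90° counter-clockwise)) -> South
  L (left (90° counter-clockwise)) -> East
  U (U-turn (180°)) -> West
  R (right (90° clockwise)) -> North
  U (U-turn (180°)) -> South
  L (left (90° counter-clockwise)) -> East
  U (U-turn (180°)) -> West
  R (right (90° clockwise)) -> North
Final: North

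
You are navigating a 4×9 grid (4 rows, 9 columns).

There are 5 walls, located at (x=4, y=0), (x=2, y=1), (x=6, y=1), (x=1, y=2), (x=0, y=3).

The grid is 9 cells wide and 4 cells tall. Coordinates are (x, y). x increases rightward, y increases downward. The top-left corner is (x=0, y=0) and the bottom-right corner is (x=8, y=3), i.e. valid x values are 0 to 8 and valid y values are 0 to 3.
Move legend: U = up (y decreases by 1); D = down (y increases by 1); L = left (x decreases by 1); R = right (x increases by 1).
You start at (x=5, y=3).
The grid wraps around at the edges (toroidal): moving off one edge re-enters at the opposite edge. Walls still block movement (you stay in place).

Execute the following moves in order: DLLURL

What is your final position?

Answer: Final position: (x=5, y=3)

Derivation:
Start: (x=5, y=3)
  D (down): (x=5, y=3) -> (x=5, y=0)
  L (left): blocked, stay at (x=5, y=0)
  L (left): blocked, stay at (x=5, y=0)
  U (up): (x=5, y=0) -> (x=5, y=3)
  R (right): (x=5, y=3) -> (x=6, y=3)
  L (left): (x=6, y=3) -> (x=5, y=3)
Final: (x=5, y=3)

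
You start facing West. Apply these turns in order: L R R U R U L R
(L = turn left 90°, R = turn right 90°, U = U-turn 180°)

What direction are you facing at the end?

Start: West
  L (left (90° counter-clockwise)) -> South
  R (right (90° clockwise)) -> West
  R (right (90° clockwise)) -> North
  U (U-turn (180°)) -> South
  R (right (90° clockwise)) -> West
  U (U-turn (180°)) -> East
  L (left (90° counter-clockwise)) -> North
  R (right (90° clockwise)) -> East
Final: East

Answer: Final heading: East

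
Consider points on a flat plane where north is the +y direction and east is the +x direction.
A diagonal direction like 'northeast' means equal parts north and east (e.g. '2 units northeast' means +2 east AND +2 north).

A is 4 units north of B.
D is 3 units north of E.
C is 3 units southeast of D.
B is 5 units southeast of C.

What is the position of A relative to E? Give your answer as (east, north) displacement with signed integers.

Place E at the origin (east=0, north=0).
  D is 3 units north of E: delta (east=+0, north=+3); D at (east=0, north=3).
  C is 3 units southeast of D: delta (east=+3, north=-3); C at (east=3, north=0).
  B is 5 units southeast of C: delta (east=+5, north=-5); B at (east=8, north=-5).
  A is 4 units north of B: delta (east=+0, north=+4); A at (east=8, north=-1).
Therefore A relative to E: (east=8, north=-1).

Answer: A is at (east=8, north=-1) relative to E.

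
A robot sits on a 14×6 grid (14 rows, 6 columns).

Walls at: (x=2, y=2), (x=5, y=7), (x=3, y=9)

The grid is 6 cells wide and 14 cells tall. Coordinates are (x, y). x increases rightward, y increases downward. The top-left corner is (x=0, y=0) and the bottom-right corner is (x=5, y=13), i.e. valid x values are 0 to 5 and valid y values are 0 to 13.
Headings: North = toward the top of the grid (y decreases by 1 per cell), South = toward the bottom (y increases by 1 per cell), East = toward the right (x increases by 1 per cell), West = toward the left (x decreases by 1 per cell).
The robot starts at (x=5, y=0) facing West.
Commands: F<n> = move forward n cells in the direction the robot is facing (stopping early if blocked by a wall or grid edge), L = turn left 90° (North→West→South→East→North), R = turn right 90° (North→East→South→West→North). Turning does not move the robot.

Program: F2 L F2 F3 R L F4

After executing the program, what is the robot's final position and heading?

Start: (x=5, y=0), facing West
  F2: move forward 2, now at (x=3, y=0)
  L: turn left, now facing South
  F2: move forward 2, now at (x=3, y=2)
  F3: move forward 3, now at (x=3, y=5)
  R: turn right, now facing West
  L: turn left, now facing South
  F4: move forward 3/4 (blocked), now at (x=3, y=8)
Final: (x=3, y=8), facing South

Answer: Final position: (x=3, y=8), facing South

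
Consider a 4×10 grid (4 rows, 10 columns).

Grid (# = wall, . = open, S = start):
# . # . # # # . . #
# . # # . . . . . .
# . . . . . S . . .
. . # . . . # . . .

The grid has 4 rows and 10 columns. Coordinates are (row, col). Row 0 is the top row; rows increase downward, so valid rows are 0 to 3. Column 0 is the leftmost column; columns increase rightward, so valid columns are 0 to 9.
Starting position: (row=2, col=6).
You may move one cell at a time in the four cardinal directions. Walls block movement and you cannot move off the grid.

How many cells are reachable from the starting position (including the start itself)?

Answer: Reachable cells: 27

Derivation:
BFS flood-fill from (row=2, col=6):
  Distance 0: (row=2, col=6)
  Distance 1: (row=1, col=6), (row=2, col=5), (row=2, col=7)
  Distance 2: (row=1, col=5), (row=1, col=7), (row=2, col=4), (row=2, col=8), (row=3, col=5), (row=3, col=7)
  Distance 3: (row=0, col=7), (row=1, col=4), (row=1, col=8), (row=2, col=3), (row=2, col=9), (row=3, col=4), (row=3, col=8)
  Distance 4: (row=0, col=8), (row=1, col=9), (row=2, col=2), (row=3, col=3), (row=3, col=9)
  Distance 5: (row=2, col=1)
  Distance 6: (row=1, col=1), (row=3, col=1)
  Distance 7: (row=0, col=1), (row=3, col=0)
Total reachable: 27 (grid has 28 open cells total)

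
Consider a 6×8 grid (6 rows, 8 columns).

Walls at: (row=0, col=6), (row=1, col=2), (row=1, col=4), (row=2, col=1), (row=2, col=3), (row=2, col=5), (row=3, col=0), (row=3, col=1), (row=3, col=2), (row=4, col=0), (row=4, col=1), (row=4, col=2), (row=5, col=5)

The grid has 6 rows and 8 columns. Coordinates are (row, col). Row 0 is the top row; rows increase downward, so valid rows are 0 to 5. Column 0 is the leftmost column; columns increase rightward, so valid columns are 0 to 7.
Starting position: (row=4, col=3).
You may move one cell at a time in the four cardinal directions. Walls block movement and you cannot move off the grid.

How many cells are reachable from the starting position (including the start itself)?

Answer: Reachable cells: 34

Derivation:
BFS flood-fill from (row=4, col=3):
  Distance 0: (row=4, col=3)
  Distance 1: (row=3, col=3), (row=4, col=4), (row=5, col=3)
  Distance 2: (row=3, col=4), (row=4, col=5), (row=5, col=2), (row=5, col=4)
  Distance 3: (row=2, col=4), (row=3, col=5), (row=4, col=6), (row=5, col=1)
  Distance 4: (row=3, col=6), (row=4, col=7), (row=5, col=0), (row=5, col=6)
  Distance 5: (row=2, col=6), (row=3, col=7), (row=5, col=7)
  Distance 6: (row=1, col=6), (row=2, col=7)
  Distance 7: (row=1, col=5), (row=1, col=7)
  Distance 8: (row=0, col=5), (row=0, col=7)
  Distance 9: (row=0, col=4)
  Distance 10: (row=0, col=3)
  Distance 11: (row=0, col=2), (row=1, col=3)
  Distance 12: (row=0, col=1)
  Distance 13: (row=0, col=0), (row=1, col=1)
  Distance 14: (row=1, col=0)
  Distance 15: (row=2, col=0)
Total reachable: 34 (grid has 35 open cells total)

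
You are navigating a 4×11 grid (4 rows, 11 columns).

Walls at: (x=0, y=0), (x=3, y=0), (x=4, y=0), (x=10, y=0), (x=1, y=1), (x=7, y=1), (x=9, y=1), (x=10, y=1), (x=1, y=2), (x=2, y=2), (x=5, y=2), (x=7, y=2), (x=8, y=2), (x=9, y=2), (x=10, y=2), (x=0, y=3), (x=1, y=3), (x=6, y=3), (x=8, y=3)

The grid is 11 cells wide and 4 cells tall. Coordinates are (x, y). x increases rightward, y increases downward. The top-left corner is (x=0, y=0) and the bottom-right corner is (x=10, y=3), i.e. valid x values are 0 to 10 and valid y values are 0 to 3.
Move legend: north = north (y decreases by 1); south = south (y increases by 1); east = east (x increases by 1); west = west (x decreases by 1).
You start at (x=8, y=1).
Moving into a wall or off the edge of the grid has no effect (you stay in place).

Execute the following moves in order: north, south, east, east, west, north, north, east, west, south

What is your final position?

Answer: Final position: (x=8, y=1)

Derivation:
Start: (x=8, y=1)
  north (north): (x=8, y=1) -> (x=8, y=0)
  south (south): (x=8, y=0) -> (x=8, y=1)
  east (east): blocked, stay at (x=8, y=1)
  east (east): blocked, stay at (x=8, y=1)
  west (west): blocked, stay at (x=8, y=1)
  north (north): (x=8, y=1) -> (x=8, y=0)
  north (north): blocked, stay at (x=8, y=0)
  east (east): (x=8, y=0) -> (x=9, y=0)
  west (west): (x=9, y=0) -> (x=8, y=0)
  south (south): (x=8, y=0) -> (x=8, y=1)
Final: (x=8, y=1)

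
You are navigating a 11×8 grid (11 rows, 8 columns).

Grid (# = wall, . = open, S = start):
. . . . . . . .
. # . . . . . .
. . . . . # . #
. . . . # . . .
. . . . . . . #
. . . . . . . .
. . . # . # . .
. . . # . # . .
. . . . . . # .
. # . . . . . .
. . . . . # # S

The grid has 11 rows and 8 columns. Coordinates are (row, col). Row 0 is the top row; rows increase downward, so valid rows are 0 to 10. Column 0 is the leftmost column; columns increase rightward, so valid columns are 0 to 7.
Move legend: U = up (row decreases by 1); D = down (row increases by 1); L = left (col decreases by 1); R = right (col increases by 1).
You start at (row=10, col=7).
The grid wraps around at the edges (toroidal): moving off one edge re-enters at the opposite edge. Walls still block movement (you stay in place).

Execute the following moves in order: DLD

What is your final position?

Answer: Final position: (row=1, col=6)

Derivation:
Start: (row=10, col=7)
  D (down): (row=10, col=7) -> (row=0, col=7)
  L (left): (row=0, col=7) -> (row=0, col=6)
  D (down): (row=0, col=6) -> (row=1, col=6)
Final: (row=1, col=6)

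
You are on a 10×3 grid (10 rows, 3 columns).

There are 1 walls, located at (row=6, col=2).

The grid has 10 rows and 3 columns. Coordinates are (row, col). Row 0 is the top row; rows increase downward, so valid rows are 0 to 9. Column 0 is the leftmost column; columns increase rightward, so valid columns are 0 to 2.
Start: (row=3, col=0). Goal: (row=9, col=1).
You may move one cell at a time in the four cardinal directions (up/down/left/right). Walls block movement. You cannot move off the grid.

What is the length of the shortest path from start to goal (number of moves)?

BFS from (row=3, col=0) until reaching (row=9, col=1):
  Distance 0: (row=3, col=0)
  Distance 1: (row=2, col=0), (row=3, col=1), (row=4, col=0)
  Distance 2: (row=1, col=0), (row=2, col=1), (row=3, col=2), (row=4, col=1), (row=5, col=0)
  Distance 3: (row=0, col=0), (row=1, col=1), (row=2, col=2), (row=4, col=2), (row=5, col=1), (row=6, col=0)
  Distance 4: (row=0, col=1), (row=1, col=2), (row=5, col=2), (row=6, col=1), (row=7, col=0)
  Distance 5: (row=0, col=2), (row=7, col=1), (row=8, col=0)
  Distance 6: (row=7, col=2), (row=8, col=1), (row=9, col=0)
  Distance 7: (row=8, col=2), (row=9, col=1)  <- goal reached here
One shortest path (7 moves): (row=3, col=0) -> (row=3, col=1) -> (row=4, col=1) -> (row=5, col=1) -> (row=6, col=1) -> (row=7, col=1) -> (row=8, col=1) -> (row=9, col=1)

Answer: Shortest path length: 7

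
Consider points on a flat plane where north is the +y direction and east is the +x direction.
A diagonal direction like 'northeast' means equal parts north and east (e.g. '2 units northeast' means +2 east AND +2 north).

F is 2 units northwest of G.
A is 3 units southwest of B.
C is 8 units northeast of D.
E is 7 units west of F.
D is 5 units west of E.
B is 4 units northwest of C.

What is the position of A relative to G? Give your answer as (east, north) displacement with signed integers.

Answer: A is at (east=-13, north=11) relative to G.

Derivation:
Place G at the origin (east=0, north=0).
  F is 2 units northwest of G: delta (east=-2, north=+2); F at (east=-2, north=2).
  E is 7 units west of F: delta (east=-7, north=+0); E at (east=-9, north=2).
  D is 5 units west of E: delta (east=-5, north=+0); D at (east=-14, north=2).
  C is 8 units northeast of D: delta (east=+8, north=+8); C at (east=-6, north=10).
  B is 4 units northwest of C: delta (east=-4, north=+4); B at (east=-10, north=14).
  A is 3 units southwest of B: delta (east=-3, north=-3); A at (east=-13, north=11).
Therefore A relative to G: (east=-13, north=11).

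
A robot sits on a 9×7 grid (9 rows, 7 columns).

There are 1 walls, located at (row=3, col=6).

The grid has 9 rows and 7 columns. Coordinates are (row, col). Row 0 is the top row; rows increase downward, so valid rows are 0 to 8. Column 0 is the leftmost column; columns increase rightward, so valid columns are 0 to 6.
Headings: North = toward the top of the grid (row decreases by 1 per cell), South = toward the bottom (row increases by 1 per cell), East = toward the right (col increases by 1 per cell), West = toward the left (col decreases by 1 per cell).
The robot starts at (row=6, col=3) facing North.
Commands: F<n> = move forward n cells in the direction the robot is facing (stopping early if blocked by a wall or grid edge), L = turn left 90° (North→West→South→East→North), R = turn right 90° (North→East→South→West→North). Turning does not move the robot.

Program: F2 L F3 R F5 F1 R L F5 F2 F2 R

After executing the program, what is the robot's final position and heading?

Start: (row=6, col=3), facing North
  F2: move forward 2, now at (row=4, col=3)
  L: turn left, now facing West
  F3: move forward 3, now at (row=4, col=0)
  R: turn right, now facing North
  F5: move forward 4/5 (blocked), now at (row=0, col=0)
  F1: move forward 0/1 (blocked), now at (row=0, col=0)
  R: turn right, now facing East
  L: turn left, now facing North
  F5: move forward 0/5 (blocked), now at (row=0, col=0)
  F2: move forward 0/2 (blocked), now at (row=0, col=0)
  F2: move forward 0/2 (blocked), now at (row=0, col=0)
  R: turn right, now facing East
Final: (row=0, col=0), facing East

Answer: Final position: (row=0, col=0), facing East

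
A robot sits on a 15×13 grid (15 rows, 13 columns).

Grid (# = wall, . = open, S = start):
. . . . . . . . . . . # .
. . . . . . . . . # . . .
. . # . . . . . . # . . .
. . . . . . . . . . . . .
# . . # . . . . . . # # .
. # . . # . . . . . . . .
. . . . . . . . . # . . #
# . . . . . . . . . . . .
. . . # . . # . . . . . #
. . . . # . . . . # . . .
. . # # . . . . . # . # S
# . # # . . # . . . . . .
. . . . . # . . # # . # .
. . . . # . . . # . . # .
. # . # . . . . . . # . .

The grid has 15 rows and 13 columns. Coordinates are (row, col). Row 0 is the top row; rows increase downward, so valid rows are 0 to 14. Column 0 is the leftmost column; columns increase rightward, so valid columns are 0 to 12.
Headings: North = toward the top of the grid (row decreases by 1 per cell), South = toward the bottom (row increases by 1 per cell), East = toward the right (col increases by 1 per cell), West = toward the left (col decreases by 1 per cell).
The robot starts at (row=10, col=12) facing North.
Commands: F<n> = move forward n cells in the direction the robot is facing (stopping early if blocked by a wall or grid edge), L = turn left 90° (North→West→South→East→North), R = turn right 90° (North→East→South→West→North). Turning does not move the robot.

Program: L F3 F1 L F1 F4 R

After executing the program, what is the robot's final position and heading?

Start: (row=10, col=12), facing North
  L: turn left, now facing West
  F3: move forward 0/3 (blocked), now at (row=10, col=12)
  F1: move forward 0/1 (blocked), now at (row=10, col=12)
  L: turn left, now facing South
  F1: move forward 1, now at (row=11, col=12)
  F4: move forward 3/4 (blocked), now at (row=14, col=12)
  R: turn right, now facing West
Final: (row=14, col=12), facing West

Answer: Final position: (row=14, col=12), facing West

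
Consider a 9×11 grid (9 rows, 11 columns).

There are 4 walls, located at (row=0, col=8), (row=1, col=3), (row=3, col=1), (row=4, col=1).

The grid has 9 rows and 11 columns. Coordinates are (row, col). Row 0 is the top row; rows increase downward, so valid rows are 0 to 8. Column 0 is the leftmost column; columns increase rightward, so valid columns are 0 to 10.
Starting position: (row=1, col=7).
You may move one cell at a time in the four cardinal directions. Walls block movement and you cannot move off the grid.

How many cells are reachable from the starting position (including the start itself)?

Answer: Reachable cells: 95

Derivation:
BFS flood-fill from (row=1, col=7):
  Distance 0: (row=1, col=7)
  Distance 1: (row=0, col=7), (row=1, col=6), (row=1, col=8), (row=2, col=7)
  Distance 2: (row=0, col=6), (row=1, col=5), (row=1, col=9), (row=2, col=6), (row=2, col=8), (row=3, col=7)
  Distance 3: (row=0, col=5), (row=0, col=9), (row=1, col=4), (row=1, col=10), (row=2, col=5), (row=2, col=9), (row=3, col=6), (row=3, col=8), (row=4, col=7)
  Distance 4: (row=0, col=4), (row=0, col=10), (row=2, col=4), (row=2, col=10), (row=3, col=5), (row=3, col=9), (row=4, col=6), (row=4, col=8), (row=5, col=7)
  Distance 5: (row=0, col=3), (row=2, col=3), (row=3, col=4), (row=3, col=10), (row=4, col=5), (row=4, col=9), (row=5, col=6), (row=5, col=8), (row=6, col=7)
  Distance 6: (row=0, col=2), (row=2, col=2), (row=3, col=3), (row=4, col=4), (row=4, col=10), (row=5, col=5), (row=5, col=9), (row=6, col=6), (row=6, col=8), (row=7, col=7)
  Distance 7: (row=0, col=1), (row=1, col=2), (row=2, col=1), (row=3, col=2), (row=4, col=3), (row=5, col=4), (row=5, col=10), (row=6, col=5), (row=6, col=9), (row=7, col=6), (row=7, col=8), (row=8, col=7)
  Distance 8: (row=0, col=0), (row=1, col=1), (row=2, col=0), (row=4, col=2), (row=5, col=3), (row=6, col=4), (row=6, col=10), (row=7, col=5), (row=7, col=9), (row=8, col=6), (row=8, col=8)
  Distance 9: (row=1, col=0), (row=3, col=0), (row=5, col=2), (row=6, col=3), (row=7, col=4), (row=7, col=10), (row=8, col=5), (row=8, col=9)
  Distance 10: (row=4, col=0), (row=5, col=1), (row=6, col=2), (row=7, col=3), (row=8, col=4), (row=8, col=10)
  Distance 11: (row=5, col=0), (row=6, col=1), (row=7, col=2), (row=8, col=3)
  Distance 12: (row=6, col=0), (row=7, col=1), (row=8, col=2)
  Distance 13: (row=7, col=0), (row=8, col=1)
  Distance 14: (row=8, col=0)
Total reachable: 95 (grid has 95 open cells total)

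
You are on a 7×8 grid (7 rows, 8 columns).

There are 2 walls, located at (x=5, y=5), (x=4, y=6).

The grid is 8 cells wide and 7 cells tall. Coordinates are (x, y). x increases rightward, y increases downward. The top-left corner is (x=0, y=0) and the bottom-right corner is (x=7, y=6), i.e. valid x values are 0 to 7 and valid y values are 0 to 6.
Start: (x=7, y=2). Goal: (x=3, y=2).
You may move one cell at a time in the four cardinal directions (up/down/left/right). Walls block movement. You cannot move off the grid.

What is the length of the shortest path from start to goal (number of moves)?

Answer: Shortest path length: 4

Derivation:
BFS from (x=7, y=2) until reaching (x=3, y=2):
  Distance 0: (x=7, y=2)
  Distance 1: (x=7, y=1), (x=6, y=2), (x=7, y=3)
  Distance 2: (x=7, y=0), (x=6, y=1), (x=5, y=2), (x=6, y=3), (x=7, y=4)
  Distance 3: (x=6, y=0), (x=5, y=1), (x=4, y=2), (x=5, y=3), (x=6, y=4), (x=7, y=5)
  Distance 4: (x=5, y=0), (x=4, y=1), (x=3, y=2), (x=4, y=3), (x=5, y=4), (x=6, y=5), (x=7, y=6)  <- goal reached here
One shortest path (4 moves): (x=7, y=2) -> (x=6, y=2) -> (x=5, y=2) -> (x=4, y=2) -> (x=3, y=2)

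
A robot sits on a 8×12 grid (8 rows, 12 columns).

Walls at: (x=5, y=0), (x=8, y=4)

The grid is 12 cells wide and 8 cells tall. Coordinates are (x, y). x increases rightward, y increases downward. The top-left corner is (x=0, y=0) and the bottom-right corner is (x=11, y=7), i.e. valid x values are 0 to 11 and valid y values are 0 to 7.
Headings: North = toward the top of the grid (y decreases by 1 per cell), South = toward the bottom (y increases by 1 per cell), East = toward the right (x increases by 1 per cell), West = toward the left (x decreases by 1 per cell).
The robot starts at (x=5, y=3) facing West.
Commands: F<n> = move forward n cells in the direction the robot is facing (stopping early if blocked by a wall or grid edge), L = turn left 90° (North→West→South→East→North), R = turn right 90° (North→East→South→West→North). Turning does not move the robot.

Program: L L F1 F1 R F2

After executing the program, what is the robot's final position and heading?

Start: (x=5, y=3), facing West
  L: turn left, now facing South
  L: turn left, now facing East
  F1: move forward 1, now at (x=6, y=3)
  F1: move forward 1, now at (x=7, y=3)
  R: turn right, now facing South
  F2: move forward 2, now at (x=7, y=5)
Final: (x=7, y=5), facing South

Answer: Final position: (x=7, y=5), facing South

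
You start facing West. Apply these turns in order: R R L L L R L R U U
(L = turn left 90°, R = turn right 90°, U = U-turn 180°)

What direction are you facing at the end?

Answer: Final heading: West

Derivation:
Start: West
  R (right (90° clockwise)) -> North
  R (right (90° clockwise)) -> East
  L (left (90° counter-clockwise)) -> North
  L (left (90° counter-clockwise)) -> West
  L (left (90° counter-clockwise)) -> South
  R (right (90° clockwise)) -> West
  L (left (90° counter-clockwise)) -> South
  R (right (90° clockwise)) -> West
  U (U-turn (180°)) -> East
  U (U-turn (180°)) -> West
Final: West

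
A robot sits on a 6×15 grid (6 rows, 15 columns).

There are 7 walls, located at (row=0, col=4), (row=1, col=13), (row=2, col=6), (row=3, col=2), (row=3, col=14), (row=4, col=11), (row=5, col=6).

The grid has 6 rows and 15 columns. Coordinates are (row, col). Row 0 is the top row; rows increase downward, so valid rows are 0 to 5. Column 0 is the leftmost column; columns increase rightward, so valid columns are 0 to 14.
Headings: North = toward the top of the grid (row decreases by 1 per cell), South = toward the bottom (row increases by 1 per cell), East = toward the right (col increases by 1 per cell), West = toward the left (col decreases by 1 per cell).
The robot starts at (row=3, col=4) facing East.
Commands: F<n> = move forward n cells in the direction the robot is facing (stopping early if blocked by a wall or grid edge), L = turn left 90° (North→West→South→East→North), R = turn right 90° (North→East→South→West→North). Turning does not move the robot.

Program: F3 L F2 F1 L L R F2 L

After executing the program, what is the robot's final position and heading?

Answer: Final position: (row=0, col=5), facing South

Derivation:
Start: (row=3, col=4), facing East
  F3: move forward 3, now at (row=3, col=7)
  L: turn left, now facing North
  F2: move forward 2, now at (row=1, col=7)
  F1: move forward 1, now at (row=0, col=7)
  L: turn left, now facing West
  L: turn left, now facing South
  R: turn right, now facing West
  F2: move forward 2, now at (row=0, col=5)
  L: turn left, now facing South
Final: (row=0, col=5), facing South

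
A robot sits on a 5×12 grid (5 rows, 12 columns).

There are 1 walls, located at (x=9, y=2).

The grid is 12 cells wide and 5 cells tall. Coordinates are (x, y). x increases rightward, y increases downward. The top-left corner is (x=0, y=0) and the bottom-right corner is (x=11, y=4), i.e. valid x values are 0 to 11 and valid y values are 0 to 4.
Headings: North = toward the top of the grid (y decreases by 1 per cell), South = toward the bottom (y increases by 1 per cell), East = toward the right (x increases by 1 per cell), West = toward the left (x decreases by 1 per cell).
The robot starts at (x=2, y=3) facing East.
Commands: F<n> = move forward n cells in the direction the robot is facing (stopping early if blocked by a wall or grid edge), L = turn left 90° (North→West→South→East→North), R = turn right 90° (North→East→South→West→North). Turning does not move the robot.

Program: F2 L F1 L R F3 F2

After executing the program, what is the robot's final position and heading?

Start: (x=2, y=3), facing East
  F2: move forward 2, now at (x=4, y=3)
  L: turn left, now facing North
  F1: move forward 1, now at (x=4, y=2)
  L: turn left, now facing West
  R: turn right, now facing North
  F3: move forward 2/3 (blocked), now at (x=4, y=0)
  F2: move forward 0/2 (blocked), now at (x=4, y=0)
Final: (x=4, y=0), facing North

Answer: Final position: (x=4, y=0), facing North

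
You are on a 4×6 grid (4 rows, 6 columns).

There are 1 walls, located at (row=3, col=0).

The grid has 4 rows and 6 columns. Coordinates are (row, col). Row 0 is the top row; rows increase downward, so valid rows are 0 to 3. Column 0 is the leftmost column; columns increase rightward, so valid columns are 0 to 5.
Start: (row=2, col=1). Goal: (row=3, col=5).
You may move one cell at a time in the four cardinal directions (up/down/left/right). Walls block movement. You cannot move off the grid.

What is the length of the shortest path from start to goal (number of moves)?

Answer: Shortest path length: 5

Derivation:
BFS from (row=2, col=1) until reaching (row=3, col=5):
  Distance 0: (row=2, col=1)
  Distance 1: (row=1, col=1), (row=2, col=0), (row=2, col=2), (row=3, col=1)
  Distance 2: (row=0, col=1), (row=1, col=0), (row=1, col=2), (row=2, col=3), (row=3, col=2)
  Distance 3: (row=0, col=0), (row=0, col=2), (row=1, col=3), (row=2, col=4), (row=3, col=3)
  Distance 4: (row=0, col=3), (row=1, col=4), (row=2, col=5), (row=3, col=4)
  Distance 5: (row=0, col=4), (row=1, col=5), (row=3, col=5)  <- goal reached here
One shortest path (5 moves): (row=2, col=1) -> (row=2, col=2) -> (row=2, col=3) -> (row=2, col=4) -> (row=2, col=5) -> (row=3, col=5)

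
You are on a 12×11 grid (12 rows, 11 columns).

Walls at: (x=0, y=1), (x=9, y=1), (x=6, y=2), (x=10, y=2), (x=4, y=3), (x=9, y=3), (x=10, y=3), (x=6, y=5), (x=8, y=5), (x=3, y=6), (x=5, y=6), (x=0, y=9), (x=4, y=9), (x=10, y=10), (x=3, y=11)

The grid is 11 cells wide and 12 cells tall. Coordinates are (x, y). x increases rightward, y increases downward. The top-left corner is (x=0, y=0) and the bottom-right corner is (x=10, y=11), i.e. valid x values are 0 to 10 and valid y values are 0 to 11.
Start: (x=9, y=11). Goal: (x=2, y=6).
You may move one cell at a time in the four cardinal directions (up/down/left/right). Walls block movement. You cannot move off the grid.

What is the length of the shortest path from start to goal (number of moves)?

Answer: Shortest path length: 12

Derivation:
BFS from (x=9, y=11) until reaching (x=2, y=6):
  Distance 0: (x=9, y=11)
  Distance 1: (x=9, y=10), (x=8, y=11), (x=10, y=11)
  Distance 2: (x=9, y=9), (x=8, y=10), (x=7, y=11)
  Distance 3: (x=9, y=8), (x=8, y=9), (x=10, y=9), (x=7, y=10), (x=6, y=11)
  Distance 4: (x=9, y=7), (x=8, y=8), (x=10, y=8), (x=7, y=9), (x=6, y=10), (x=5, y=11)
  Distance 5: (x=9, y=6), (x=8, y=7), (x=10, y=7), (x=7, y=8), (x=6, y=9), (x=5, y=10), (x=4, y=11)
  Distance 6: (x=9, y=5), (x=8, y=6), (x=10, y=6), (x=7, y=7), (x=6, y=8), (x=5, y=9), (x=4, y=10)
  Distance 7: (x=9, y=4), (x=10, y=5), (x=7, y=6), (x=6, y=7), (x=5, y=8), (x=3, y=10)
  Distance 8: (x=8, y=4), (x=10, y=4), (x=7, y=5), (x=6, y=6), (x=5, y=7), (x=4, y=8), (x=3, y=9), (x=2, y=10)
  Distance 9: (x=8, y=3), (x=7, y=4), (x=4, y=7), (x=3, y=8), (x=2, y=9), (x=1, y=10), (x=2, y=11)
  Distance 10: (x=8, y=2), (x=7, y=3), (x=6, y=4), (x=4, y=6), (x=3, y=7), (x=2, y=8), (x=1, y=9), (x=0, y=10), (x=1, y=11)
  Distance 11: (x=8, y=1), (x=7, y=2), (x=9, y=2), (x=6, y=3), (x=5, y=4), (x=4, y=5), (x=2, y=7), (x=1, y=8), (x=0, y=11)
  Distance 12: (x=8, y=0), (x=7, y=1), (x=5, y=3), (x=4, y=4), (x=3, y=5), (x=5, y=5), (x=2, y=6), (x=1, y=7), (x=0, y=8)  <- goal reached here
One shortest path (12 moves): (x=9, y=11) -> (x=8, y=11) -> (x=7, y=11) -> (x=6, y=11) -> (x=5, y=11) -> (x=4, y=11) -> (x=4, y=10) -> (x=3, y=10) -> (x=2, y=10) -> (x=2, y=9) -> (x=2, y=8) -> (x=2, y=7) -> (x=2, y=6)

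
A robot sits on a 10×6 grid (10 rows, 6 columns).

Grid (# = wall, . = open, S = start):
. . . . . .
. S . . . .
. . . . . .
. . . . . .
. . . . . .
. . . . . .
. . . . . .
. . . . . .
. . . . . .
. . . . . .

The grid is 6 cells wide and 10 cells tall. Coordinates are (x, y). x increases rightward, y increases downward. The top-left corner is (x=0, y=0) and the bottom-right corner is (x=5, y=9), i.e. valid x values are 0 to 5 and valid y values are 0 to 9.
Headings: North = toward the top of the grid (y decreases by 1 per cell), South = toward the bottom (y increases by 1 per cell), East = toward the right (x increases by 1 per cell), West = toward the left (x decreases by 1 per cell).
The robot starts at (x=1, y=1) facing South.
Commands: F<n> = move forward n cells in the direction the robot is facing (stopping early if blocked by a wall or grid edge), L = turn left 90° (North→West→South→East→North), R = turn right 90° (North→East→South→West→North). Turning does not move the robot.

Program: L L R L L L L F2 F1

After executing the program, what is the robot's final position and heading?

Answer: Final position: (x=4, y=1), facing East

Derivation:
Start: (x=1, y=1), facing South
  L: turn left, now facing East
  L: turn left, now facing North
  R: turn right, now facing East
  L: turn left, now facing North
  L: turn left, now facing West
  L: turn left, now facing South
  L: turn left, now facing East
  F2: move forward 2, now at (x=3, y=1)
  F1: move forward 1, now at (x=4, y=1)
Final: (x=4, y=1), facing East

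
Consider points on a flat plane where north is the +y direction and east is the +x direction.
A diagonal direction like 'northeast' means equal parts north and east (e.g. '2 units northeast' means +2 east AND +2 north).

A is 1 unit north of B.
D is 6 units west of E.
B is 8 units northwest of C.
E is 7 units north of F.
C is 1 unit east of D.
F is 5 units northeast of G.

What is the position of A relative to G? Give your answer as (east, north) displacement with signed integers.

Answer: A is at (east=-8, north=21) relative to G.

Derivation:
Place G at the origin (east=0, north=0).
  F is 5 units northeast of G: delta (east=+5, north=+5); F at (east=5, north=5).
  E is 7 units north of F: delta (east=+0, north=+7); E at (east=5, north=12).
  D is 6 units west of E: delta (east=-6, north=+0); D at (east=-1, north=12).
  C is 1 unit east of D: delta (east=+1, north=+0); C at (east=0, north=12).
  B is 8 units northwest of C: delta (east=-8, north=+8); B at (east=-8, north=20).
  A is 1 unit north of B: delta (east=+0, north=+1); A at (east=-8, north=21).
Therefore A relative to G: (east=-8, north=21).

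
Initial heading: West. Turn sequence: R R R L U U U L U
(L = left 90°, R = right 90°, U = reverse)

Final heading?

Start: West
  R (right (90° clockwise)) -> North
  R (right (90° clockwise)) -> East
  R (right (90° clockwise)) -> South
  L (left (90° counter-clockwise)) -> East
  U (U-turn (180°)) -> West
  U (U-turn (180°)) -> East
  U (U-turn (180°)) -> West
  L (left (90° counter-clockwise)) -> South
  U (U-turn (180°)) -> North
Final: North

Answer: Final heading: North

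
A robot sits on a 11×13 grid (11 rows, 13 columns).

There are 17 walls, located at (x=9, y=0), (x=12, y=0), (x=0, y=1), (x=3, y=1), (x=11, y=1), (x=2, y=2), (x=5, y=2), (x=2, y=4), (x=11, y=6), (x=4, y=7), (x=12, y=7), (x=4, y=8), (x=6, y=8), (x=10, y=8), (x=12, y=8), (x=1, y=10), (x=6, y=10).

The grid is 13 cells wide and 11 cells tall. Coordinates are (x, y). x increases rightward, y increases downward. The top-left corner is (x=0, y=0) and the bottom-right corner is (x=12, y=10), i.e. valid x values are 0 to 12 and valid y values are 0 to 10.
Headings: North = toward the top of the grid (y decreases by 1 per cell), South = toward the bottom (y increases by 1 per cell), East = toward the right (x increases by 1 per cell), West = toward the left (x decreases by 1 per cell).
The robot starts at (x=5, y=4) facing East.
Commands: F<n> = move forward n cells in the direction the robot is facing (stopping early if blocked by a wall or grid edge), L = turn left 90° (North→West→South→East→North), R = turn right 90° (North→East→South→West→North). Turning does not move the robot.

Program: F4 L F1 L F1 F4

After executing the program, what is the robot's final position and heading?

Answer: Final position: (x=4, y=3), facing West

Derivation:
Start: (x=5, y=4), facing East
  F4: move forward 4, now at (x=9, y=4)
  L: turn left, now facing North
  F1: move forward 1, now at (x=9, y=3)
  L: turn left, now facing West
  F1: move forward 1, now at (x=8, y=3)
  F4: move forward 4, now at (x=4, y=3)
Final: (x=4, y=3), facing West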